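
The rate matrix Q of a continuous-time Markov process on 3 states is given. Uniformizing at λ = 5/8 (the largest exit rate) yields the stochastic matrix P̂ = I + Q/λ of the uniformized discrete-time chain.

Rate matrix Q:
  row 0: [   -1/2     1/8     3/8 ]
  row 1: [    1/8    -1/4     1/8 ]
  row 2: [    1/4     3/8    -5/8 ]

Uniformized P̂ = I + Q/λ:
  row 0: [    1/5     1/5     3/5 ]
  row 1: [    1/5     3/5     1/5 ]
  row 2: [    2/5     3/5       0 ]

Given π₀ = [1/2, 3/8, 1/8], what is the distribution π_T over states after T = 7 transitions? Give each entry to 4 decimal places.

π = [0.2498, 0.4998, 0.2504]

t=0: π = [0.5000, 0.3750, 0.1250]
t=1: π = [0.2250, 0.4000, 0.3750]
t=2: π = [0.2750, 0.5100, 0.2150]
t=3: π = [0.2430, 0.4900, 0.2670]
t=4: π = [0.2534, 0.5028, 0.2438]
t=5: π = [0.2488, 0.4986, 0.2526]
t=6: π = [0.2505, 0.5005, 0.2490]
t=7: π = [0.2498, 0.4998, 0.2504]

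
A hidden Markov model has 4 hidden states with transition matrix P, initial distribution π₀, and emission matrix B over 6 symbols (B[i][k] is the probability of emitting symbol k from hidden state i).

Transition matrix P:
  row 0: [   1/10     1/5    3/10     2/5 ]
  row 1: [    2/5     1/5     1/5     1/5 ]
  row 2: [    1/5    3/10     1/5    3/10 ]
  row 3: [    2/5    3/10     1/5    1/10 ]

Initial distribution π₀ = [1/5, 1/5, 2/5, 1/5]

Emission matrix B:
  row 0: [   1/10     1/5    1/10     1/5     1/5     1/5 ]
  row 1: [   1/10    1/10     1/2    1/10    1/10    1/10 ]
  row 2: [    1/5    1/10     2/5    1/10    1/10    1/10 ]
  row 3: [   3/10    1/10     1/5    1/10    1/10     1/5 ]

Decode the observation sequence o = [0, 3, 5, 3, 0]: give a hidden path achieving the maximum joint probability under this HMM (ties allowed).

t=0: δ = [2.000e-02, 2.000e-02, 8.000e-02, 6.000e-02]  (obs o_0=0)
t=1: δ = [4.800e-03, 2.400e-03, 1.600e-03, 2.400e-03]  ψ = [3, 2, 2, 2]  (obs o_1=3)
t=2: δ = [1.920e-04, 9.600e-05, 1.440e-04, 3.840e-04]  ψ = [1, 0, 0, 0]  (obs o_2=5)
t=3: δ = [3.072e-05, 1.152e-05, 7.680e-06, 7.680e-06]  ψ = [3, 3, 3, 0]  (obs o_3=3)
t=4: δ = [4.608e-07, 6.144e-07, 1.843e-06, 3.686e-06]  ψ = [1, 0, 0, 0]  (obs o_4=0)
backtrack: best end state = 3; path = [3, 0, 3, 0, 3]

path = [3, 0, 3, 0, 3]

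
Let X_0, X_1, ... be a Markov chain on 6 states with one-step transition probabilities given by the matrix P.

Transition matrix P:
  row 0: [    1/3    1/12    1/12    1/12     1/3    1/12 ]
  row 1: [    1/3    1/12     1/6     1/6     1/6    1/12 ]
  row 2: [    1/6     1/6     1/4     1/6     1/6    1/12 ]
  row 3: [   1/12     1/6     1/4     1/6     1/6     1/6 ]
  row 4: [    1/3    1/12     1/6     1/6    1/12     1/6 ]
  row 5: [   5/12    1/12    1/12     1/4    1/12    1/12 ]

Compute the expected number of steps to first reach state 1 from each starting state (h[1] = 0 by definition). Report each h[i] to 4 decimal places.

First-step conditioning: h[1] = 0; for i ≠ 1, h[i] = 1 + Σ_k P[i][k]·h[k].
  h[0] = 1 + 1/3·h[0] + 1/12·h[2] + 1/12·h[3] + 1/3·h[4] + 1/12·h[5]
  h[2] = 1 + 1/6·h[0] + 1/4·h[2] + 1/6·h[3] + 1/6·h[4] + 1/12·h[5]
  h[3] = 1 + 1/12·h[0] + 1/4·h[2] + 1/6·h[3] + 1/6·h[4] + 1/6·h[5]
  h[4] = 1 + 1/3·h[0] + 1/6·h[2] + 1/6·h[3] + 1/12·h[4] + 1/6·h[5]
  h[5] = 1 + 5/12·h[0] + 1/12·h[2] + 1/4·h[3] + 1/12·h[4] + 1/12·h[5]
Solving the 5×5 linear system over states ≠ 1 gives exactly h = [80468/8669, 0, 71792/8669, 71696/8669, 79228/8669, 79316/8669] (h[1] = 0 is the target).

h = [9.2823, 0.0000, 8.2815, 8.2704, 9.1392, 9.1494]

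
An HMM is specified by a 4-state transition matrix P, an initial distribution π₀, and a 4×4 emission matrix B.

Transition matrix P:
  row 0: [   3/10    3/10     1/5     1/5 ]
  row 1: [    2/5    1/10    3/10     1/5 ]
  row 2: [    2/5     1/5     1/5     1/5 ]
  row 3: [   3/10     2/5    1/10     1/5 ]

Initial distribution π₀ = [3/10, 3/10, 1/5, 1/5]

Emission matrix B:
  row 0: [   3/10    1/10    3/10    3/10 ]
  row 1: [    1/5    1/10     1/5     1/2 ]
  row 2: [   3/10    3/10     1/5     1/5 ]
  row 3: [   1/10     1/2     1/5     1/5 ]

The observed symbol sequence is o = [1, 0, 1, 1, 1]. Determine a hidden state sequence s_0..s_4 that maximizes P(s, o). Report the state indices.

t=0: δ = [3.000e-02, 3.000e-02, 6.000e-02, 1.000e-01]  (obs o_0=1)
t=1: δ = [9.000e-03, 8.000e-03, 3.600e-03, 2.000e-03]  ψ = [3, 3, 2, 3]  (obs o_1=0)
t=2: δ = [3.200e-04, 2.700e-04, 7.200e-04, 9.000e-04]  ψ = [1, 0, 1, 0]  (obs o_2=1)
t=3: δ = [2.880e-05, 3.600e-05, 4.320e-05, 9.000e-05]  ψ = [2, 3, 2, 3]  (obs o_3=1)
t=4: δ = [2.700e-06, 3.600e-06, 3.240e-06, 9.000e-06]  ψ = [3, 3, 1, 3]  (obs o_4=1)
backtrack: best end state = 3; path = [3, 0, 3, 3, 3]

path = [3, 0, 3, 3, 3]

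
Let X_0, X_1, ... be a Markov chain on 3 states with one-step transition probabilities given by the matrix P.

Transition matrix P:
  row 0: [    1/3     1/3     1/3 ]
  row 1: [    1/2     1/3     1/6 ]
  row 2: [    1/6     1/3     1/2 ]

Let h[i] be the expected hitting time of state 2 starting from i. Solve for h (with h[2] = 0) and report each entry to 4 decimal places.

h = [3.6000, 4.2000, 0.0000]

First-step conditioning: h[2] = 0; for i ≠ 2, h[i] = 1 + Σ_k P[i][k]·h[k].
  h[0] = 1 + 1/3·h[0] + 1/3·h[1]
  h[1] = 1 + 1/2·h[0] + 1/3·h[1]
Solving the 2×2 linear system over states ≠ 2 gives exactly h = [18/5, 21/5, 0] (h[2] = 0 is the target).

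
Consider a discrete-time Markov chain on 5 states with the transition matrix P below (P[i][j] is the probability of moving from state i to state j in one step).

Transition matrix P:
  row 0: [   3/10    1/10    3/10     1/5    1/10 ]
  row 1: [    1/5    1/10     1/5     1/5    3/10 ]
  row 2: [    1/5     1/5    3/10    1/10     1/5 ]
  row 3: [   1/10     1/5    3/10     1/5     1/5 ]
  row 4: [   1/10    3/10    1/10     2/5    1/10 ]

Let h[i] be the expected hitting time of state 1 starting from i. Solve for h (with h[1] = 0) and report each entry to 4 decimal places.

First-step conditioning: h[1] = 0; for i ≠ 1, h[i] = 1 + Σ_k P[i][k]·h[k].
  h[0] = 1 + 3/10·h[0] + 3/10·h[2] + 1/5·h[3] + 1/10·h[4]
  h[2] = 1 + 1/5·h[0] + 3/10·h[2] + 1/10·h[3] + 1/5·h[4]
  h[3] = 1 + 1/10·h[0] + 3/10·h[2] + 1/5·h[3] + 1/5·h[4]
  h[4] = 1 + 1/10·h[0] + 1/10·h[2] + 2/5·h[3] + 1/10·h[4]
Solving the 4×4 linear system over states ≠ 1 gives exactly h = [2495/441, 0, 2225/441, 2195/441, 1990/441] (h[1] = 0 is the target).

h = [5.6576, 0.0000, 5.0454, 4.9773, 4.5125]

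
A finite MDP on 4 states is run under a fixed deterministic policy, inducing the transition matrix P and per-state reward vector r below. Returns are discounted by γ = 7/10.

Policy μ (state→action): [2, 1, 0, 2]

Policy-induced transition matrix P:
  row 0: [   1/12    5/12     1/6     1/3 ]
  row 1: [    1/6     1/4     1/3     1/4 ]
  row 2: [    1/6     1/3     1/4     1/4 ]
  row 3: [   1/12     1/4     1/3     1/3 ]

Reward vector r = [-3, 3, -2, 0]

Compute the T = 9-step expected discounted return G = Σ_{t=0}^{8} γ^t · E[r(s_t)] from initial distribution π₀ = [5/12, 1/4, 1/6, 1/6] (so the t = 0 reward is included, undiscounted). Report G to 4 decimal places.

G = -0.8679

t=0: π = [0.4167, 0.2500, 0.1667, 0.1667], E[r] = -0.8333, γ^t·E[r] = -0.833333, running G = -0.833333
t=1: π = [0.1181, 0.3333, 0.2500, 0.2986], E[r] = 0.1458, γ^t·E[r] = 0.102083, running G = -0.731250
t=2: π = [0.1319, 0.2905, 0.2928, 0.2847], E[r] = -0.1100, γ^t·E[r] = -0.053877, running G = -0.785127
t=3: π = [0.1319, 0.2964, 0.2869, 0.2847], E[r] = -0.0805, γ^t·E[r] = -0.027624, running G = -0.812751
t=4: π = [0.1319, 0.2959, 0.2874, 0.2847], E[r] = -0.0830, γ^t·E[r] = -0.019925, running G = -0.832677
t=5: π = [0.1319, 0.2959, 0.2874, 0.2847], E[r] = -0.0828, γ^t·E[r] = -0.013913, running G = -0.846590
t=6: π = [0.1319, 0.2959, 0.2874, 0.2847], E[r] = -0.0828, γ^t·E[r] = -0.009741, running G = -0.856331
t=7: π = [0.1319, 0.2959, 0.2874, 0.2847], E[r] = -0.0828, γ^t·E[r] = -0.006819, running G = -0.863150
t=8: π = [0.1319, 0.2959, 0.2874, 0.2847], E[r] = -0.0828, γ^t·E[r] = -0.004773, running G = -0.867923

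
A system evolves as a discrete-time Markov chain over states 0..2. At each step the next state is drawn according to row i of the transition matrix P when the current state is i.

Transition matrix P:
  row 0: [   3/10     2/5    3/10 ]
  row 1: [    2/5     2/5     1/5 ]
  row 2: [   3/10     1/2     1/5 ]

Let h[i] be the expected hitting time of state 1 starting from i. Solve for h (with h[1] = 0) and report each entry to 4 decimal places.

h = [2.3404, 0.0000, 2.1277]

First-step conditioning: h[1] = 0; for i ≠ 1, h[i] = 1 + Σ_k P[i][k]·h[k].
  h[0] = 1 + 3/10·h[0] + 3/10·h[2]
  h[2] = 1 + 3/10·h[0] + 1/5·h[2]
Solving the 2×2 linear system over states ≠ 1 gives exactly h = [110/47, 0, 100/47] (h[1] = 0 is the target).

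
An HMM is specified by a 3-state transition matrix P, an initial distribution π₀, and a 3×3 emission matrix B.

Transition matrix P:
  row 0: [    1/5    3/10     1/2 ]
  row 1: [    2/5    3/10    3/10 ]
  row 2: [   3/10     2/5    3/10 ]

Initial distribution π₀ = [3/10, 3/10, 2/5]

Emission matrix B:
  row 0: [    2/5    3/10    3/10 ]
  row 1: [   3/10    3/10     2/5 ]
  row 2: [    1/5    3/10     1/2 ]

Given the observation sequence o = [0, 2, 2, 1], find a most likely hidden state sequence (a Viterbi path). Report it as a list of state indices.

t=0: δ = [1.200e-01, 9.000e-02, 8.000e-02]  (obs o_0=0)
t=1: δ = [1.080e-02, 1.440e-02, 3.000e-02]  ψ = [1, 0, 0]  (obs o_1=2)
t=2: δ = [2.700e-03, 4.800e-03, 4.500e-03]  ψ = [2, 2, 2]  (obs o_2=2)
t=3: δ = [5.760e-04, 5.400e-04, 4.320e-04]  ψ = [1, 2, 1]  (obs o_3=1)
backtrack: best end state = 0; path = [0, 2, 1, 0]

path = [0, 2, 1, 0]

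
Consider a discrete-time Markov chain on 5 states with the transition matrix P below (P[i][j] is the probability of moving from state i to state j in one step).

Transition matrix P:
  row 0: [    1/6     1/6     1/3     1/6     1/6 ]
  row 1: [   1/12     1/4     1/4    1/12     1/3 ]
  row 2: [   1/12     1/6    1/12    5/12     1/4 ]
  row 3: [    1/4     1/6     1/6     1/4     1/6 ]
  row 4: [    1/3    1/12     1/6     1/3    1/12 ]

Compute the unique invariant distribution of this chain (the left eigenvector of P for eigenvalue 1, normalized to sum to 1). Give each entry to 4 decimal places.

π = [0.1903, 0.1642, 0.1958, 0.2556, 0.1942]

Balance equations π_j = Σ_i π_i·P[i][j]:
  π_0 = 1/6·π_0 + 1/12·π_1 + 1/12·π_2 + 1/4·π_3 + 1/3·π_4
  π_1 = 1/6·π_0 + 1/4·π_1 + 1/6·π_2 + 1/6·π_3 + 1/12·π_4
  π_2 = 1/3·π_0 + 1/4·π_1 + 1/12·π_2 + 1/6·π_3 + 1/6·π_4
  π_3 = 1/6·π_0 + 1/12·π_1 + 5/12·π_2 + 1/4·π_3 + 1/3·π_4
  normalize: π_0 + π_1 + π_2 + π_3 + π_4 = 1
Solving the linear system gives exactly π = [1193/6268, 1029/6268, 1227/6268, 801/3134, 1217/6268].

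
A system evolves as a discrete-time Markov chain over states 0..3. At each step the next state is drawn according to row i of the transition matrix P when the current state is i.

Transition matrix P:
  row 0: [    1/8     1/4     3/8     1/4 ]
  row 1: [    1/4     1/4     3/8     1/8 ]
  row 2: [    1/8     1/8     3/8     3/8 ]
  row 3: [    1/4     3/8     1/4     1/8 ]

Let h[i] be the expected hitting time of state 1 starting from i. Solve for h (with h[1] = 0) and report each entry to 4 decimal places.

First-step conditioning: h[1] = 0; for i ≠ 1, h[i] = 1 + Σ_k P[i][k]·h[k].
  h[0] = 1 + 1/8·h[0] + 3/8·h[2] + 1/4·h[3]
  h[2] = 1 + 1/8·h[0] + 3/8·h[2] + 3/8·h[3]
  h[3] = 1 + 1/4·h[0] + 1/4·h[2] + 1/8·h[3]
Solving the 3×3 linear system over states ≠ 1 gives exactly h = [146/35, 0, 162/35, 128/35] (h[1] = 0 is the target).

h = [4.1714, 0.0000, 4.6286, 3.6571]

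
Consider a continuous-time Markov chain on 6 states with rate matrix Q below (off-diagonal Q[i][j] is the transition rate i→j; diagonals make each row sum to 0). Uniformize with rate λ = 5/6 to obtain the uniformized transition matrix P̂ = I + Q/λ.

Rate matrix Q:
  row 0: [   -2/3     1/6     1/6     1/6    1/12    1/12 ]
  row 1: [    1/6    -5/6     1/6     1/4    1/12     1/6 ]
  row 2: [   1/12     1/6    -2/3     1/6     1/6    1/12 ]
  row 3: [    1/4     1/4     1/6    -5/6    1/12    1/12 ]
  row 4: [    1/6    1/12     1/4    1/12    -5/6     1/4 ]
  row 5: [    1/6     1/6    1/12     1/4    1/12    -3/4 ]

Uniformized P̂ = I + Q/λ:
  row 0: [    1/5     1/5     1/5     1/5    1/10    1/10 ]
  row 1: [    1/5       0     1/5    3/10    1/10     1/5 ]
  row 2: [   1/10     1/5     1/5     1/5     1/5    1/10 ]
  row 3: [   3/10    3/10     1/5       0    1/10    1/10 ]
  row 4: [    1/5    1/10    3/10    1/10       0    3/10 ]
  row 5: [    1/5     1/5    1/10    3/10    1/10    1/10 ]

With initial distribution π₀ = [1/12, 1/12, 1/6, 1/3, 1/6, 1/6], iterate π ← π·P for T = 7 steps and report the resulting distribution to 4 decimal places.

t=0: π = [0.0833, 0.0833, 0.1667, 0.3333, 0.1667, 0.1667]
t=1: π = [0.2167, 0.2000, 0.2000, 0.1417, 0.1000, 0.1417]
t=2: π = [0.1942, 0.1642, 0.1958, 0.1958, 0.1100, 0.1400]
t=3: π = [0.2000, 0.1758, 0.1970, 0.1803, 0.1086, 0.1384]
t=4: π = [0.1983, 0.1720, 0.1970, 0.1845, 0.1088, 0.1393]
t=5: π = [0.1987, 0.1732, 0.1970, 0.1833, 0.1088, 0.1390]
t=6: π = [0.1986, 0.1728, 0.1970, 0.1837, 0.1088, 0.1391]
t=7: π = [0.1987, 0.1729, 0.1970, 0.1836, 0.1088, 0.1390]

π = [0.1987, 0.1729, 0.1970, 0.1836, 0.1088, 0.1390]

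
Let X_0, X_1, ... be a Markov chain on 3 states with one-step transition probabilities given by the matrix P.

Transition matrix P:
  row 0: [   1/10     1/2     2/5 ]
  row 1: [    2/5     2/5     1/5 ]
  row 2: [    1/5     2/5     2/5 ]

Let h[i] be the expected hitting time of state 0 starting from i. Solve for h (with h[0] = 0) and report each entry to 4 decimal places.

h = [0.0000, 2.8571, 3.5714]

First-step conditioning: h[0] = 0; for i ≠ 0, h[i] = 1 + Σ_k P[i][k]·h[k].
  h[1] = 1 + 2/5·h[1] + 1/5·h[2]
  h[2] = 1 + 2/5·h[1] + 2/5·h[2]
Solving the 2×2 linear system over states ≠ 0 gives exactly h = [0, 20/7, 25/7] (h[0] = 0 is the target).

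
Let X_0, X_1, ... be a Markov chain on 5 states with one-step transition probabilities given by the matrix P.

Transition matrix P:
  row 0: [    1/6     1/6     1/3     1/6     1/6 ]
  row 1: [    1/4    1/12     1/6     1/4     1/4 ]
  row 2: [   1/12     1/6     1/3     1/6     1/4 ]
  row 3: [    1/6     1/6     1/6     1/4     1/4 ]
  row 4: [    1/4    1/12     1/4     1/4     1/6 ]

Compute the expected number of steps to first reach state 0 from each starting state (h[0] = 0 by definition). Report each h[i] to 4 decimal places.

First-step conditioning: h[0] = 0; for i ≠ 0, h[i] = 1 + Σ_k P[i][k]·h[k].
  h[1] = 1 + 1/12·h[1] + 1/6·h[2] + 1/4·h[3] + 1/4·h[4]
  h[2] = 1 + 1/6·h[1] + 1/3·h[2] + 1/6·h[3] + 1/4·h[4]
  h[3] = 1 + 1/6·h[1] + 1/6·h[2] + 1/4·h[3] + 1/4·h[4]
  h[4] = 1 + 1/12·h[1] + 1/4·h[2] + 1/4·h[3] + 1/6·h[4]
Solving the 4×4 linear system over states ≠ 0 gives exactly h = [0, 18720/3623, 22308/3623, 20280/3623, 18996/3623] (h[0] = 0 is the target).

h = [0.0000, 5.1670, 6.1573, 5.5976, 5.2432]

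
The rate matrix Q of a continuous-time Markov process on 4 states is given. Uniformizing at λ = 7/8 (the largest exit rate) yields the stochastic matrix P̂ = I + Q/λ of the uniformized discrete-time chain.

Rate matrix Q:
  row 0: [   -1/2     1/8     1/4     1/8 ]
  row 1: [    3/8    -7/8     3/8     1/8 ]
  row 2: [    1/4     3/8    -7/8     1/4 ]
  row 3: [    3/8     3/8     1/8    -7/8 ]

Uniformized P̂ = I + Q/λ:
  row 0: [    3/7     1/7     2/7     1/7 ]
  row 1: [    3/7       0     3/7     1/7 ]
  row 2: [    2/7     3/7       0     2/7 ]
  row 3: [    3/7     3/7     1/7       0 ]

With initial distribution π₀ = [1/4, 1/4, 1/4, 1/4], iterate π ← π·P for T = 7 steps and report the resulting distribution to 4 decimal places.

π = [0.3957, 0.2209, 0.2296, 0.1538]

t=0: π = [0.2500, 0.2500, 0.2500, 0.2500]
t=1: π = [0.3929, 0.2500, 0.2143, 0.1429]
t=2: π = [0.3980, 0.2092, 0.2398, 0.1531]
t=3: π = [0.3943, 0.2252, 0.2252, 0.1552]
t=4: π = [0.3964, 0.2194, 0.2314, 0.1529]
t=5: π = [0.3955, 0.2213, 0.2291, 0.1541]
t=6: π = [0.3958, 0.2207, 0.2299, 0.1536]
t=7: π = [0.3957, 0.2209, 0.2296, 0.1538]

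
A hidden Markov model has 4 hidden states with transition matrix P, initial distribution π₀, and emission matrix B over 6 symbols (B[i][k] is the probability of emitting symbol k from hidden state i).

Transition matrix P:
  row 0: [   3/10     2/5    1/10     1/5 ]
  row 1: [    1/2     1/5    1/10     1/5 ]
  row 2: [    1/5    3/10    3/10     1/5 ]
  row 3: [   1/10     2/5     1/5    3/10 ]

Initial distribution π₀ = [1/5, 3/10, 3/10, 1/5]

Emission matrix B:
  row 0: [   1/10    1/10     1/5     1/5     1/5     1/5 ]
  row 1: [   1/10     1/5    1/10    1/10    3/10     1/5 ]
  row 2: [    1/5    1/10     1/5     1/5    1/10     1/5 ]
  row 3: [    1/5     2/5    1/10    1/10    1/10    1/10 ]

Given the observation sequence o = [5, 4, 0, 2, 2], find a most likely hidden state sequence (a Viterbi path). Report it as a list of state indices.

t=0: δ = [4.000e-02, 6.000e-02, 6.000e-02, 2.000e-02]  (obs o_0=5)
t=1: δ = [6.000e-03, 5.400e-03, 1.800e-03, 1.200e-03]  ψ = [1, 2, 2, 1]  (obs o_1=4)
t=2: δ = [2.700e-04, 2.400e-04, 1.200e-04, 2.400e-04]  ψ = [1, 0, 0, 0]  (obs o_2=0)
t=3: δ = [2.400e-05, 1.080e-05, 9.600e-06, 7.200e-06]  ψ = [1, 0, 3, 3]  (obs o_3=2)
t=4: δ = [1.440e-06, 9.600e-07, 5.760e-07, 4.800e-07]  ψ = [0, 0, 2, 0]  (obs o_4=2)
backtrack: best end state = 0; path = [1, 0, 1, 0, 0]

path = [1, 0, 1, 0, 0]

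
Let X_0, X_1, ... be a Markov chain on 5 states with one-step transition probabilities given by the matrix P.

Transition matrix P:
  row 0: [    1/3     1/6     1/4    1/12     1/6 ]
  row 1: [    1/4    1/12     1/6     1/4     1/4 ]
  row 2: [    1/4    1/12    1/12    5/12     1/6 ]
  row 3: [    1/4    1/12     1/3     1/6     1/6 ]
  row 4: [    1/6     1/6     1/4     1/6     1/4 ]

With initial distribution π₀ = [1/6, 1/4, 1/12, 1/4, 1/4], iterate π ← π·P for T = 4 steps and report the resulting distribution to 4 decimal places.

π = [0.2552, 0.1207, 0.2205, 0.2109, 0.1928]

t=0: π = [0.1667, 0.2500, 0.0833, 0.2500, 0.2500]
t=1: π = [0.2431, 0.1181, 0.2361, 0.1944, 0.2083]
t=2: π = [0.2529, 0.1209, 0.2170, 0.2153, 0.1939]
t=3: π = [0.2549, 0.1206, 0.2217, 0.2099, 0.1929]
t=4: π = [0.2552, 0.1207, 0.2205, 0.2109, 0.1928]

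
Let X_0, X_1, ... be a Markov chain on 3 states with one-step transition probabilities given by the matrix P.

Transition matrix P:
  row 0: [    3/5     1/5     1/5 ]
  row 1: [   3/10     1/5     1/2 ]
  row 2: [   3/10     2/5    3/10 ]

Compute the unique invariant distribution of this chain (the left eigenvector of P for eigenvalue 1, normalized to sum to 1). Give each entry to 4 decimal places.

π = [0.4286, 0.2619, 0.3095]

Balance equations π_j = Σ_i π_i·P[i][j]:
  π_0 = 3/5·π_0 + 3/10·π_1 + 3/10·π_2
  π_1 = 1/5·π_0 + 1/5·π_1 + 2/5·π_2
  normalize: π_0 + π_1 + π_2 = 1
Solving the linear system gives exactly π = [3/7, 11/42, 13/42].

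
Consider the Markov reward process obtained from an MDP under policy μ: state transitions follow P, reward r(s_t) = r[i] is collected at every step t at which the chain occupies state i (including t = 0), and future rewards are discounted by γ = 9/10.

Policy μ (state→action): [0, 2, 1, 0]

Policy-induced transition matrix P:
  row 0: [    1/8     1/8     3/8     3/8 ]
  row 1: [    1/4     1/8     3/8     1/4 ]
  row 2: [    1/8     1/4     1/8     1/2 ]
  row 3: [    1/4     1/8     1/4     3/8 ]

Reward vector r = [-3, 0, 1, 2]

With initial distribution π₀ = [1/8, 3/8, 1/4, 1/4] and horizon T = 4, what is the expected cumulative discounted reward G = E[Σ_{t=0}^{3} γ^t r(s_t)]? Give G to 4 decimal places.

G = 1.4408

t=0: π = [0.1250, 0.3750, 0.2500, 0.2500], E[r] = 0.3750, γ^t·E[r] = 0.375000, running G = 0.375000
t=1: π = [0.2031, 0.1563, 0.2813, 0.3594], E[r] = 0.3906, γ^t·E[r] = 0.351563, running G = 0.726563
t=2: π = [0.1895, 0.1602, 0.2598, 0.3906], E[r] = 0.4727, γ^t·E[r] = 0.382852, running G = 1.109414
t=3: π = [0.1938, 0.1575, 0.2612, 0.3875], E[r] = 0.4546, γ^t·E[r] = 0.331396, running G = 1.440810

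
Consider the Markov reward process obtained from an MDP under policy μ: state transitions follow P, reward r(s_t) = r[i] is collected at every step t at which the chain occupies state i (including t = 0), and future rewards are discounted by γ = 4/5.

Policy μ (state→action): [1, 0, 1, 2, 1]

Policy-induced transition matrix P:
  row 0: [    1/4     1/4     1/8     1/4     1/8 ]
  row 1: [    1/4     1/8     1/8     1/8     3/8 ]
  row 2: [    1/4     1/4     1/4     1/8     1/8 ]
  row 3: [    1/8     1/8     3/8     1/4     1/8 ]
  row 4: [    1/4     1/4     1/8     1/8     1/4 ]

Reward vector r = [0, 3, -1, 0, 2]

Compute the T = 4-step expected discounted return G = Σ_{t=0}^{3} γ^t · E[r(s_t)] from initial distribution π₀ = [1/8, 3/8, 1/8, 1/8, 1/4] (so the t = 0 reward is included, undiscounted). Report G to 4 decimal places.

t=0: π = [0.1250, 0.3750, 0.1250, 0.1250, 0.2500], E[r] = 1.5000, γ^t·E[r] = 1.500000, running G = 1.500000
t=1: π = [0.2344, 0.1875, 0.1719, 0.1563, 0.2500], E[r] = 0.8906, γ^t·E[r] = 0.712500, running G = 2.212500
t=2: π = [0.2305, 0.2070, 0.1855, 0.1738, 0.2031], E[r] = 0.8418, γ^t·E[r] = 0.538750, running G = 2.751250
t=3: π = [0.2283, 0.2024, 0.1917, 0.1755, 0.2021], E[r] = 0.8198, γ^t·E[r] = 0.419750, running G = 3.171000

G = 3.1710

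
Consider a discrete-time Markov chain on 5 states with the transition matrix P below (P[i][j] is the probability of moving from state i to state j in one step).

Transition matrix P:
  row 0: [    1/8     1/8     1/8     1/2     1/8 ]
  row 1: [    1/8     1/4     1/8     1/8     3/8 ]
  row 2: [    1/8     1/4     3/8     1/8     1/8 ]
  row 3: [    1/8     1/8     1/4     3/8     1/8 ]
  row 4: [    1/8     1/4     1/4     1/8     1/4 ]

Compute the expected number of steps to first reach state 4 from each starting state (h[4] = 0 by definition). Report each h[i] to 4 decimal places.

First-step conditioning: h[4] = 0; for i ≠ 4, h[i] = 1 + Σ_k P[i][k]·h[k].
  h[0] = 1 + 1/8·h[0] + 1/8·h[1] + 1/8·h[2] + 1/2·h[3]
  h[1] = 1 + 1/8·h[0] + 1/4·h[1] + 1/8·h[2] + 1/8·h[3]
  h[2] = 1 + 1/8·h[0] + 1/4·h[1] + 3/8·h[2] + 1/8·h[3]
  h[3] = 1 + 1/8·h[0] + 1/8·h[1] + 1/4·h[2] + 3/8·h[3]
Solving the 4×4 linear system over states ≠ 4 gives exactly h = [1608/271, 1152/271, 1536/271, 1600/271, 0] (h[4] = 0 is the target).

h = [5.9336, 4.2509, 5.6679, 5.9041, 0.0000]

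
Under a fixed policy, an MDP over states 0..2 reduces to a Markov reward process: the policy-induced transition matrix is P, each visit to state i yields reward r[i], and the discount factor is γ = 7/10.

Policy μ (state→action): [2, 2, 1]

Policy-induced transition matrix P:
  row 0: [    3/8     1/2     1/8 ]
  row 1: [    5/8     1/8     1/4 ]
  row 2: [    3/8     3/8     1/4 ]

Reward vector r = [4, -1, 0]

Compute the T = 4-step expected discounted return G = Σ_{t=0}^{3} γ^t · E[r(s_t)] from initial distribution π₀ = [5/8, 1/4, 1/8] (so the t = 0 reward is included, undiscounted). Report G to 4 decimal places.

t=0: π = [0.6250, 0.2500, 0.1250], E[r] = 2.2500, γ^t·E[r] = 2.250000, running G = 2.250000
t=1: π = [0.4375, 0.3906, 0.1719], E[r] = 1.3594, γ^t·E[r] = 0.951563, running G = 3.201563
t=2: π = [0.4727, 0.3320, 0.1953], E[r] = 1.5586, γ^t·E[r] = 0.763711, running G = 3.965273
t=3: π = [0.4580, 0.3511, 0.1909], E[r] = 1.4810, γ^t·E[r] = 0.507968, running G = 4.473242

G = 4.4732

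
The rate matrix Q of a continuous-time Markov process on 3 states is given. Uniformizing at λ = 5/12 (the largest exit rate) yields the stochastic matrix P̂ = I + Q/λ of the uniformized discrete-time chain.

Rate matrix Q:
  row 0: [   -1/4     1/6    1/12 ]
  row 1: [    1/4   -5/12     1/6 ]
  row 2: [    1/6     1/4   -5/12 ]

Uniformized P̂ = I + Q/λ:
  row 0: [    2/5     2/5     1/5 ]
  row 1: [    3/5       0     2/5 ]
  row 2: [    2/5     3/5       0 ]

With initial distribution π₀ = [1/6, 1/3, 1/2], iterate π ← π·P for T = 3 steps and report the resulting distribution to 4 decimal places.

π = [0.4573, 0.3333, 0.2093]

t=0: π = [0.1667, 0.3333, 0.5000]
t=1: π = [0.4667, 0.3667, 0.1667]
t=2: π = [0.4733, 0.2867, 0.2400]
t=3: π = [0.4573, 0.3333, 0.2093]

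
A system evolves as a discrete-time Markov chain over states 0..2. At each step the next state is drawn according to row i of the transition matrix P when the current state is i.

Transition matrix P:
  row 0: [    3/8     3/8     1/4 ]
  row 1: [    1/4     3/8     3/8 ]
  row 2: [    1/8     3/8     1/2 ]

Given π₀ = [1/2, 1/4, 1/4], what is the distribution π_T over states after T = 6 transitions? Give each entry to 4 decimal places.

π = [0.2292, 0.3750, 0.3958]

t=0: π = [0.5000, 0.2500, 0.2500]
t=1: π = [0.2813, 0.3750, 0.3438]
t=2: π = [0.2422, 0.3750, 0.3828]
t=3: π = [0.2324, 0.3750, 0.3926]
t=4: π = [0.2300, 0.3750, 0.3950]
t=5: π = [0.2294, 0.3750, 0.3956]
t=6: π = [0.2292, 0.3750, 0.3958]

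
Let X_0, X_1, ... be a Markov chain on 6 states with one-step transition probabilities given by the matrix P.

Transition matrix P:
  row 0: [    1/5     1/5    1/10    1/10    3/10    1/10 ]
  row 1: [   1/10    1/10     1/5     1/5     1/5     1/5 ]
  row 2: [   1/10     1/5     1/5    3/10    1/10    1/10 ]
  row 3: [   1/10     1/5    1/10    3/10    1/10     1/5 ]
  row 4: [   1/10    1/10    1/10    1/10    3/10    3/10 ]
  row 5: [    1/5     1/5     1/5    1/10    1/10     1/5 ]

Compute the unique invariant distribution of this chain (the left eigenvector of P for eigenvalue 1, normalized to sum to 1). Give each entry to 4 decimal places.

Balance equations π_j = Σ_i π_i·P[i][j]:
  π_0 = 1/5·π_0 + 1/10·π_1 + 1/10·π_2 + 1/10·π_3 + 1/10·π_4 + 1/5·π_5
  π_1 = 1/5·π_0 + 1/10·π_1 + 1/5·π_2 + 1/5·π_3 + 1/10·π_4 + 1/5·π_5
  π_2 = 1/10·π_0 + 1/5·π_1 + 1/5·π_2 + 1/10·π_3 + 1/10·π_4 + 1/5·π_5
  π_3 = 1/10·π_0 + 1/5·π_1 + 3/10·π_2 + 3/10·π_3 + 1/10·π_4 + 1/10·π_5
  π_4 = 3/10·π_0 + 1/5·π_1 + 1/10·π_2 + 1/10·π_3 + 3/10·π_4 + 1/10·π_5
  normalize: π_0 + π_1 + π_2 + π_3 + π_4 + π_5 = 1
Solving the linear system gives exactly π = [4857/36746, 3042/18373, 5533/36746, 6737/36746, 3284/18373, 6967/36746].

π = [0.1322, 0.1656, 0.1506, 0.1833, 0.1787, 0.1896]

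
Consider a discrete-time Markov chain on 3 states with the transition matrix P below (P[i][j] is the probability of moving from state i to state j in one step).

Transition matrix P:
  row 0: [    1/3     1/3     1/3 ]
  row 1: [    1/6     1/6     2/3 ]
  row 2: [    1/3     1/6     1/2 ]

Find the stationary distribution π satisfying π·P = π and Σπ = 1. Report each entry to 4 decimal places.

π = [0.2973, 0.2162, 0.4865]

Balance equations π_j = Σ_i π_i·P[i][j]:
  π_0 = 1/3·π_0 + 1/6·π_1 + 1/3·π_2
  π_1 = 1/3·π_0 + 1/6·π_1 + 1/6·π_2
  normalize: π_0 + π_1 + π_2 = 1
Solving the linear system gives exactly π = [11/37, 8/37, 18/37].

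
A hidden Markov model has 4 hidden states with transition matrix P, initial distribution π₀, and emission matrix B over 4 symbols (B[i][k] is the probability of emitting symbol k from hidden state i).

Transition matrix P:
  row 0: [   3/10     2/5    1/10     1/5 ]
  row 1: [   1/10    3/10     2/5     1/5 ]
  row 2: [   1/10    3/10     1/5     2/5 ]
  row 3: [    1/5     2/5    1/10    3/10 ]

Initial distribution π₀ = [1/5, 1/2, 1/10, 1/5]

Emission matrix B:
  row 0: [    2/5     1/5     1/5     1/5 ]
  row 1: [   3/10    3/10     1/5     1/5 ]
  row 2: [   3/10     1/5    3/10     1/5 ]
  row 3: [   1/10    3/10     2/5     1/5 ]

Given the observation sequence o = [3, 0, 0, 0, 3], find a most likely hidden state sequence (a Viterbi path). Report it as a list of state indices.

t=0: δ = [4.000e-02, 1.000e-01, 2.000e-02, 4.000e-02]  (obs o_0=3)
t=1: δ = [4.800e-03, 9.000e-03, 1.200e-02, 2.000e-03]  ψ = [0, 1, 1, 1]  (obs o_1=0)
t=2: δ = [5.760e-04, 1.080e-03, 1.080e-03, 4.800e-04]  ψ = [0, 2, 1, 2]  (obs o_2=0)
t=3: δ = [6.912e-05, 9.720e-05, 1.296e-04, 4.320e-05]  ψ = [0, 1, 1, 2]  (obs o_3=0)
t=4: δ = [4.147e-06, 7.776e-06, 7.776e-06, 1.037e-05]  ψ = [0, 2, 1, 2]  (obs o_4=3)
backtrack: best end state = 3; path = [1, 2, 1, 2, 3]

path = [1, 2, 1, 2, 3]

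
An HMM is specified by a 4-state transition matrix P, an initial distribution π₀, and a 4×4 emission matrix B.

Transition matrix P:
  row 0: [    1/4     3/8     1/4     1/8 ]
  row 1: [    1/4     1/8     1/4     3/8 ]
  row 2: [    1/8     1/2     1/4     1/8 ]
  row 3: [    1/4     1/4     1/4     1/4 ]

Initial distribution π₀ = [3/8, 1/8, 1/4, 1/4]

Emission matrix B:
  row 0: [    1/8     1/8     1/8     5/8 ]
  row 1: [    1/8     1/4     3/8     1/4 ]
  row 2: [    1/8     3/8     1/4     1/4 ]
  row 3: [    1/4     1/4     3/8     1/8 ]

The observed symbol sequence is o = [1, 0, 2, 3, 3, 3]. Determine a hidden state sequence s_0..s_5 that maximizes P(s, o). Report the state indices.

path = [2, 1, 3, 0, 0, 0]

t=0: δ = [4.688e-02, 3.125e-02, 9.375e-02, 6.250e-02]  (obs o_0=1)
t=1: δ = [1.953e-03, 5.859e-03, 2.930e-03, 3.906e-03]  ψ = [3, 2, 2, 3]  (obs o_1=0)
t=2: δ = [1.831e-04, 5.493e-04, 3.662e-04, 8.240e-04]  ψ = [1, 2, 1, 1]  (obs o_2=2)
t=3: δ = [1.287e-04, 5.150e-05, 5.150e-05, 2.575e-05]  ψ = [3, 3, 3, 1]  (obs o_3=3)
t=4: δ = [2.012e-05, 1.207e-05, 8.047e-06, 2.414e-06]  ψ = [0, 0, 0, 1]  (obs o_4=3)
t=5: δ = [3.143e-06, 1.886e-06, 1.257e-06, 5.658e-07]  ψ = [0, 0, 0, 1]  (obs o_5=3)
backtrack: best end state = 0; path = [2, 1, 3, 0, 0, 0]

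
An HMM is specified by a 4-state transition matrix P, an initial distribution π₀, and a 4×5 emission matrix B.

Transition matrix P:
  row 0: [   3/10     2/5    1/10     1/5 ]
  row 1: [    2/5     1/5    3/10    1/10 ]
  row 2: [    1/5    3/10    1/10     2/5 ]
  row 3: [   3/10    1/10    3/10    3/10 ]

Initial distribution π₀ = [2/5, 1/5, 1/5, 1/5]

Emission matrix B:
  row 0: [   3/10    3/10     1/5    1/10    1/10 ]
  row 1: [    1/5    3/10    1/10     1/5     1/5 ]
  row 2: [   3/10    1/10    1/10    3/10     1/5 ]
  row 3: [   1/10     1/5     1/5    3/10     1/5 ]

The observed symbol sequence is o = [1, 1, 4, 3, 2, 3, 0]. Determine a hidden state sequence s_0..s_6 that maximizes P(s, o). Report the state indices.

t=0: δ = [1.200e-01, 6.000e-02, 2.000e-02, 4.000e-02]  (obs o_0=1)
t=1: δ = [1.080e-02, 1.440e-02, 1.800e-03, 4.800e-03]  ψ = [0, 0, 1, 0]  (obs o_1=1)
t=2: δ = [5.760e-04, 8.640e-04, 8.640e-04, 4.320e-04]  ψ = [1, 0, 1, 0]  (obs o_2=4)
t=3: δ = [3.456e-05, 5.184e-05, 7.776e-05, 1.037e-04]  ψ = [1, 2, 1, 2]  (obs o_3=3)
t=4: δ = [6.221e-06, 2.333e-06, 3.110e-06, 6.221e-06]  ψ = [3, 2, 3, 2]  (obs o_4=2)
t=5: δ = [1.866e-07, 4.977e-07, 5.599e-07, 5.599e-07]  ψ = [0, 0, 3, 3]  (obs o_5=3)
t=6: δ = [5.972e-08, 3.359e-08, 5.039e-08, 2.239e-08]  ψ = [1, 2, 3, 2]  (obs o_6=0)
backtrack: best end state = 0; path = [0, 1, 2, 3, 0, 1, 0]

path = [0, 1, 2, 3, 0, 1, 0]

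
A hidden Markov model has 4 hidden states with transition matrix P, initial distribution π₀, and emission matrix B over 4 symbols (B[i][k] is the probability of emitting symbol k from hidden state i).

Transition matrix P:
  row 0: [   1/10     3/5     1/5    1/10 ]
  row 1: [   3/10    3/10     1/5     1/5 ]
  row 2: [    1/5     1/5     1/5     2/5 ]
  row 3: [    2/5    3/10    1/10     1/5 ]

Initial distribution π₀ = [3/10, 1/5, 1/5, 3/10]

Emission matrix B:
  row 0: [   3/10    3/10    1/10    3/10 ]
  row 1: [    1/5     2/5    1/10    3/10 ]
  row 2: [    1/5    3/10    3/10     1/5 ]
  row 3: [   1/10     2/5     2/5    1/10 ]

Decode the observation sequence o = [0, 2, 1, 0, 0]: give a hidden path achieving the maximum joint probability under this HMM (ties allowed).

path = [0, 2, 3, 0, 1]

t=0: δ = [9.000e-02, 4.000e-02, 4.000e-02, 3.000e-02]  (obs o_0=0)
t=1: δ = [1.200e-03, 5.400e-03, 5.400e-03, 6.400e-03]  ψ = [1, 0, 0, 2]  (obs o_1=2)
t=2: δ = [7.680e-04, 7.680e-04, 3.240e-04, 8.640e-04]  ψ = [3, 3, 1, 2]  (obs o_2=1)
t=3: δ = [1.037e-04, 9.216e-05, 3.072e-05, 1.728e-05]  ψ = [3, 0, 0, 3]  (obs o_3=0)
t=4: δ = [8.294e-06, 1.244e-05, 4.147e-06, 1.843e-06]  ψ = [1, 0, 0, 1]  (obs o_4=0)
backtrack: best end state = 1; path = [0, 2, 3, 0, 1]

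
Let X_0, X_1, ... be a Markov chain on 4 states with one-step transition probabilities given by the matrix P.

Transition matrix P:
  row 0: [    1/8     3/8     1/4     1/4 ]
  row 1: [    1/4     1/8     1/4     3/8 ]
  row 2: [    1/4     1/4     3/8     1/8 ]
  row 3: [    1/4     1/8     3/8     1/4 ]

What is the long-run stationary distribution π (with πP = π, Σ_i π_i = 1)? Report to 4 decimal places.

π = [0.2222, 0.2205, 0.3197, 0.2376]

Balance equations π_j = Σ_i π_i·P[i][j]:
  π_0 = 1/8·π_0 + 1/4·π_1 + 1/4·π_2 + 1/4·π_3
  π_1 = 3/8·π_0 + 1/8·π_1 + 1/4·π_2 + 1/8·π_3
  π_2 = 1/4·π_0 + 1/4·π_1 + 3/8·π_2 + 3/8·π_3
  normalize: π_0 + π_1 + π_2 + π_3 = 1
Solving the linear system gives exactly π = [2/9, 43/195, 187/585, 139/585].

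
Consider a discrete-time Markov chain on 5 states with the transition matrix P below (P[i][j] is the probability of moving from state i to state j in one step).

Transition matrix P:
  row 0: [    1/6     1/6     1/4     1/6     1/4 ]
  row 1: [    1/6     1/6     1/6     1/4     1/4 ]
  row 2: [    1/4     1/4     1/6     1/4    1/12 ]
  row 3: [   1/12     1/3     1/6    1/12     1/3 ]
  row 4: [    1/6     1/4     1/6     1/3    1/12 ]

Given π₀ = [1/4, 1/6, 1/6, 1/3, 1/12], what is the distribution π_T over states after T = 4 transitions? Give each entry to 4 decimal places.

π = [0.1638, 0.2347, 0.1802, 0.2179, 0.2033]

t=0: π = [0.2500, 0.1667, 0.1667, 0.3333, 0.0833]
t=1: π = [0.1528, 0.2431, 0.1875, 0.1806, 0.2361]
t=2: π = [0.1672, 0.2321, 0.1794, 0.2269, 0.1944]
t=3: π = [0.1627, 0.2356, 0.1806, 0.2145, 0.2066]
t=4: π = [0.1638, 0.2347, 0.1802, 0.2179, 0.2033]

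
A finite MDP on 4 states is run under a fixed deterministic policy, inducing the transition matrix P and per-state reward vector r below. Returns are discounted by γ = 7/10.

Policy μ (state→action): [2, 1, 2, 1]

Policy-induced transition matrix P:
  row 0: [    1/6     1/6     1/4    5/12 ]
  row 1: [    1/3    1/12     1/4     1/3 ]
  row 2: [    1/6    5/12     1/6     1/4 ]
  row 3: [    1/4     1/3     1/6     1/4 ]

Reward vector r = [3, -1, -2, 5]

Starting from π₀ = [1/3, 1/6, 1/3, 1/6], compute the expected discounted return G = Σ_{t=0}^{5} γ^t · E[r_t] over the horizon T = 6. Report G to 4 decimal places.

t=0: π = [0.3333, 0.1667, 0.3333, 0.1667], E[r] = 1.0000, γ^t·E[r] = 1.000000, running G = 1.000000
t=1: π = [0.2083, 0.2639, 0.2083, 0.3194], E[r] = 1.5417, γ^t·E[r] = 1.079167, running G = 2.079167
t=2: π = [0.2373, 0.2500, 0.2060, 0.3067], E[r] = 1.5833, γ^t·E[r] = 0.775833, running G = 2.855000
t=3: π = [0.2339, 0.2485, 0.2073, 0.3104], E[r] = 1.5906, γ^t·E[r] = 0.545565, running G = 3.400565
t=4: π = [0.2339, 0.2495, 0.2069, 0.3097], E[r] = 1.5870, γ^t·E[r] = 0.381044, running G = 3.781609
t=5: π = [0.2341, 0.2492, 0.2070, 0.3098], E[r] = 1.5880, γ^t·E[r] = 0.266891, running G = 4.048500

G = 4.0485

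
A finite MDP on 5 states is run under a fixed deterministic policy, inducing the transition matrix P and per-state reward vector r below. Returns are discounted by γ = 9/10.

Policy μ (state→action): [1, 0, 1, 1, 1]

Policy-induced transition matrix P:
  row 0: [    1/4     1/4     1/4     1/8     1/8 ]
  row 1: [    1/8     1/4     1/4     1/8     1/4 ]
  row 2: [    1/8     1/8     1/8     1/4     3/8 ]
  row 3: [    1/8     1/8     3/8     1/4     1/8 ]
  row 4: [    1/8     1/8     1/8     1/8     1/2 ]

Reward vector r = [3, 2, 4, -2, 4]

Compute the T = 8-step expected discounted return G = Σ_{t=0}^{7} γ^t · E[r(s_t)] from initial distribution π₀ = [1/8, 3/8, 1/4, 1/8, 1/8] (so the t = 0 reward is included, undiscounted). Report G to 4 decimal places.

G = 14.0432

t=0: π = [0.1250, 0.3750, 0.2500, 0.1250, 0.1250], E[r] = 2.3750, γ^t·E[r] = 2.375000, running G = 2.375000
t=1: π = [0.1406, 0.1875, 0.2188, 0.1719, 0.2813], E[r] = 2.4531, γ^t·E[r] = 2.207813, running G = 4.582813
t=2: π = [0.1426, 0.1660, 0.2090, 0.1738, 0.3086], E[r] = 2.4824, γ^t·E[r] = 2.010762, running G = 6.593574
t=3: π = [0.1428, 0.1636, 0.2070, 0.1729, 0.3137], E[r] = 2.4929, γ^t·E[r] = 1.817339, running G = 8.410913
t=4: π = [0.1429, 0.1633, 0.2065, 0.1725, 0.3148], E[r] = 2.4956, γ^t·E[r] = 1.637387, running G = 10.048300
t=5: π = [0.1429, 0.1633, 0.2064, 0.1724, 0.3151], E[r] = 2.4964, γ^t·E[r] = 1.474074, running G = 11.522373
t=6: π = [0.1429, 0.1633, 0.2064, 0.1723, 0.3152], E[r] = 2.4965, γ^t·E[r] = 1.326762, running G = 12.849136
t=7: π = [0.1429, 0.1633, 0.2064, 0.1723, 0.3152], E[r] = 2.4966, γ^t·E[r] = 1.194108, running G = 14.043244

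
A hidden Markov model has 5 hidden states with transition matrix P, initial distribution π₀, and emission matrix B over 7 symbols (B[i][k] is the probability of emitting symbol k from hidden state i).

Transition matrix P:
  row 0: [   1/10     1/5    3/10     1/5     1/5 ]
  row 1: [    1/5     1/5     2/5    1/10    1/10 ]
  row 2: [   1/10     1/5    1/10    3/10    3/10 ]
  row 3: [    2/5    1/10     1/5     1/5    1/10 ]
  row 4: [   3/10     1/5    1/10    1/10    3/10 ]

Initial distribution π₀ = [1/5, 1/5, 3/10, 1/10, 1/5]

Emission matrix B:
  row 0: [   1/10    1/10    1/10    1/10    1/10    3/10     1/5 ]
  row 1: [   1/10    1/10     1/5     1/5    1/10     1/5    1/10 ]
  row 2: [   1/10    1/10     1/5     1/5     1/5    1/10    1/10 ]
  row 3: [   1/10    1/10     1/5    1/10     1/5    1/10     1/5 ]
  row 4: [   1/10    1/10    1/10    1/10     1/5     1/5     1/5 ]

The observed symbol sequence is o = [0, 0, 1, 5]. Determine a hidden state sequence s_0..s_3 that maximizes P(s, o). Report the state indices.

path = [1, 2, 3, 0]

t=0: δ = [2.000e-02, 2.000e-02, 3.000e-02, 1.000e-02, 2.000e-02]  (obs o_0=0)
t=1: δ = [6.000e-04, 6.000e-04, 8.000e-04, 9.000e-04, 9.000e-04]  ψ = [4, 2, 1, 2, 2]  (obs o_1=0)
t=2: δ = [3.600e-05, 1.800e-05, 2.400e-05, 2.400e-05, 2.700e-05]  ψ = [3, 4, 1, 2, 4]  (obs o_2=1)
t=3: δ = [2.880e-06, 1.440e-06, 1.080e-06, 7.200e-07, 1.620e-06]  ψ = [3, 0, 0, 0, 4]  (obs o_3=5)
backtrack: best end state = 0; path = [1, 2, 3, 0]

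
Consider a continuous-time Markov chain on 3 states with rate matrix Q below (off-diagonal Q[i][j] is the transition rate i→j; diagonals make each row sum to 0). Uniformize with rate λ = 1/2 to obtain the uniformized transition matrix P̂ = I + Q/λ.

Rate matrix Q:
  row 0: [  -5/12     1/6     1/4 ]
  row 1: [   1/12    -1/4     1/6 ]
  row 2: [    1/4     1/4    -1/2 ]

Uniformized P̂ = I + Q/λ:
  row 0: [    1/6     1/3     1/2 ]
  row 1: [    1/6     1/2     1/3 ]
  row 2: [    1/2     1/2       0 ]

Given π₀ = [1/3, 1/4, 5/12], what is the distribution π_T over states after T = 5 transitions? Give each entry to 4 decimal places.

t=0: π = [0.3333, 0.2500, 0.4167]
t=1: π = [0.3056, 0.4444, 0.2500]
t=2: π = [0.2500, 0.4491, 0.3009]
t=3: π = [0.2670, 0.4583, 0.2747]
t=4: π = [0.2582, 0.4555, 0.2863]
t=5: π = [0.2621, 0.4570, 0.2809]

π = [0.2621, 0.4570, 0.2809]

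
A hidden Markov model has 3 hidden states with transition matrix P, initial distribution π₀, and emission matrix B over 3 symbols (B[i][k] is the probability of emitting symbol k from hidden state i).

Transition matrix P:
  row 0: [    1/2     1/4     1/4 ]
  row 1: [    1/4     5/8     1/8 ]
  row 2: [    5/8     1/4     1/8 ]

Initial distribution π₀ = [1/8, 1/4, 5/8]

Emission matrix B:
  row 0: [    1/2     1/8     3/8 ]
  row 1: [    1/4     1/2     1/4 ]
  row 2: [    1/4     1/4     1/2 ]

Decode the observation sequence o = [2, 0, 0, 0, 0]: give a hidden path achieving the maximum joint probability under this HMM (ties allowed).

path = [2, 0, 0, 0, 0]

t=0: δ = [4.688e-02, 6.250e-02, 3.125e-01]  (obs o_0=2)
t=1: δ = [9.766e-02, 1.953e-02, 9.766e-03]  ψ = [2, 2, 2]  (obs o_1=0)
t=2: δ = [2.441e-02, 6.104e-03, 6.104e-03]  ψ = [0, 0, 0]  (obs o_2=0)
t=3: δ = [6.104e-03, 1.526e-03, 1.526e-03]  ψ = [0, 0, 0]  (obs o_3=0)
t=4: δ = [1.526e-03, 3.815e-04, 3.815e-04]  ψ = [0, 0, 0]  (obs o_4=0)
backtrack: best end state = 0; path = [2, 0, 0, 0, 0]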